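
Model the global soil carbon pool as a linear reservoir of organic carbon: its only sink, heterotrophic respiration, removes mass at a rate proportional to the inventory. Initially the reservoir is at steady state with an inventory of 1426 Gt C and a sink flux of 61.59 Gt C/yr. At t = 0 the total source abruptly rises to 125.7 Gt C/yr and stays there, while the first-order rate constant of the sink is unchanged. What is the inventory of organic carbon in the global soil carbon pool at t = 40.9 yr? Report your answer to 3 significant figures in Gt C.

2660 Gt C

The sink rate constant is k = F₀/M₀ = 61.59/1426 = 0.04319 yr⁻¹.
Solving dM/dt = F₁ − kM with M(0) = M₀ gives M(t) = F₁/k + (M₀ − F₁/k)·e^(−kt).
F₁/k = 125.7/0.04319 = 2910.3 Gt C; kt = 0.04319 × 40.9 = 1.767, e^(−kt) = 0.1709.
M(40.9) = 2910.3 + (1426 − 2910.3) × 0.1709 = 2910.3 − 253.7 = 2656.6 Gt C.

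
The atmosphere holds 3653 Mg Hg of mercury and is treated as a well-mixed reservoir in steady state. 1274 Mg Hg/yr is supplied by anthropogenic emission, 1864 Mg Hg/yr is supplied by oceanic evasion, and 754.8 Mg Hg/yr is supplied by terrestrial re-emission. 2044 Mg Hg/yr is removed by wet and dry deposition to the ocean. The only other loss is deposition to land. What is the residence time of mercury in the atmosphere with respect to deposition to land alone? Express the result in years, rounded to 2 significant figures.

2.0 yr

At steady state ΣF_in = ΣF_out.
ΣF_in = 1274 + 1864 + 754.8 = 3892.8 Mg Hg/yr.
Deposition to land flux = ΣF_in − (2044) = 3892.8 − 2044 = 1849 Mg Hg/yr.
τ = M / F = 3653 / 1849 = 1.976 yr.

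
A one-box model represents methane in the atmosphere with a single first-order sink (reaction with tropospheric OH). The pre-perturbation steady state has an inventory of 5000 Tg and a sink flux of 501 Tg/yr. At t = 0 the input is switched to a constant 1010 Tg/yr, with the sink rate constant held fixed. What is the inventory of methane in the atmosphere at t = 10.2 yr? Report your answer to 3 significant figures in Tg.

8250 Tg

τ = M₀/F₀ = 5000/501 = 9.980 yr; rate constant k = 1/τ.
New steady state M_∞ = F₁/k = F₁·τ = 1010 × 9.980 = 10080 Tg.
M(t) = M_∞ + (M₀ − M_∞)·e^(−t/τ); t/τ = 10.2/9.980 = 1.022, so e^(−t/τ) = 0.3599.
M(t) = 10080 − 5080 × 0.3599 = 8251.8 Tg.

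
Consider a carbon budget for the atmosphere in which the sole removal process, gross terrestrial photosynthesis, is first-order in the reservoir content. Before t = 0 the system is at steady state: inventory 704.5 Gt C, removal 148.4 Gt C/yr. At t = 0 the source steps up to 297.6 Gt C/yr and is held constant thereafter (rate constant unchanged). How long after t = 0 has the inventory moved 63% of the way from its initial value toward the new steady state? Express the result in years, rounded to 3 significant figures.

τ = M₀/F₀ = 704.5/148.4 = 4.747 yr.
The remaining gap fraction is e^(−t/τ); 63% covered ⇒ e^(−t/τ) = 0.370.
t = −τ ln(0.370) = 4.747 × 0.9943 = 4.720 yr.

4.72 yr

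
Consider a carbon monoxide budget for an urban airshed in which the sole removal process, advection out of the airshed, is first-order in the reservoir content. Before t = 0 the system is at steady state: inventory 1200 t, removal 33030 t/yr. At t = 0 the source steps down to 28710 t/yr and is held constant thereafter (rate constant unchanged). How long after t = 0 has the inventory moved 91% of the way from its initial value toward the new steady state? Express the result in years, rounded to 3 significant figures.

τ = M₀/F₀ = 1200/33030 = 0.03633 yr.
The remaining gap fraction is e^(−t/τ); 91% covered ⇒ e^(−t/τ) = 0.0900.
t = −τ ln(0.0900) = 0.03633 × 2.408 = 0.08748 yr.

0.0875 yr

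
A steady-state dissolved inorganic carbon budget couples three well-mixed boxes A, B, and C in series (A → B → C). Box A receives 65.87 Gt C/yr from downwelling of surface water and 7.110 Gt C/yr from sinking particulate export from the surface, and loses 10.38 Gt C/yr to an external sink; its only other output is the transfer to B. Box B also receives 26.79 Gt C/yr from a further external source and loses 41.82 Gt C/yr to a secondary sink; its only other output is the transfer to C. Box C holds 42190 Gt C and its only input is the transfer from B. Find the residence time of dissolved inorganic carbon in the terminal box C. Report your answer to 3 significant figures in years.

887 yr

Box A: F(A→B) = (65.87 + 7.110) − 10.38 = 62.600 Gt C/yr.
Box B: F(B→C) = (62.600 + 26.79) − 41.82 = 47.570 Gt C/yr.
Box C throughput = its input = 47.570 Gt C/yr; τ = 42190 / 47.570 = 886.9 yr.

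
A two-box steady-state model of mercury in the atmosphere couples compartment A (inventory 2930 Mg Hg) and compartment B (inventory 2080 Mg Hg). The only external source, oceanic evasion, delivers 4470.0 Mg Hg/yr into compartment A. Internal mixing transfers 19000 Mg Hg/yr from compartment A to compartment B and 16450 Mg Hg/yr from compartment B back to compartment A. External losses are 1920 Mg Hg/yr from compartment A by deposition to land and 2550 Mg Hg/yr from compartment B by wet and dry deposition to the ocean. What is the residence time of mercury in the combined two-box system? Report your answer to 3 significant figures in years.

1.12 yr

Treat the two boxes together as one reservoir: the mixing fluxes between them are internal recycling, so τ = ΣM / Σ(external losses).
M_total = 2930 + 2080 = 5010.0 Mg Hg.
ΣF_external_out = 1920 + 2550 = 4470.0 Mg Hg/yr.
τ = M_total / ΣF_ext = 5010.0 / 4470.0 = 1.121 yr.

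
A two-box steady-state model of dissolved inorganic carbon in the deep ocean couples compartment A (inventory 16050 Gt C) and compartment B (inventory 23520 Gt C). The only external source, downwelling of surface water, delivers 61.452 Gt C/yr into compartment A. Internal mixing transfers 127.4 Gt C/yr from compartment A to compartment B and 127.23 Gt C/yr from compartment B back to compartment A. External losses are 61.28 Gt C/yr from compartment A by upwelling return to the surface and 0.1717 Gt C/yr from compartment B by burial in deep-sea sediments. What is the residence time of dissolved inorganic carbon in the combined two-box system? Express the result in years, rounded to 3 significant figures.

644 yr

Residence time in the combined system uses the total inventory and the total *external* removal — internal exchanges between the two boxes cancel.
M_total = 16050 + 23520 = 39570 Gt C.
ΣF_external_out = 61.28 + 0.1717 = 61.452 Gt C/yr.
τ = M_total / ΣF_ext = 39570 / 61.452 = 643.9 yr.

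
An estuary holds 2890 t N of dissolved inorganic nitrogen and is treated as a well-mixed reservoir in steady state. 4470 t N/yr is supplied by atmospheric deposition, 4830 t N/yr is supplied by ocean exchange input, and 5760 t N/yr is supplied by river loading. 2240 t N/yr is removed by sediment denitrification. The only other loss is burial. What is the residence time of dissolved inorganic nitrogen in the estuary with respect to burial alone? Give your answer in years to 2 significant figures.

0.23 yr

At steady state ΣF_in = ΣF_out.
ΣF_in = 4470 + 4830 + 5760 = 15060 t N/yr.
Burial flux = ΣF_in − (2240) = 15060 − 2240 = 12820 t N/yr.
τ = M / F = 2890 / 12820 = 0.2254 yr.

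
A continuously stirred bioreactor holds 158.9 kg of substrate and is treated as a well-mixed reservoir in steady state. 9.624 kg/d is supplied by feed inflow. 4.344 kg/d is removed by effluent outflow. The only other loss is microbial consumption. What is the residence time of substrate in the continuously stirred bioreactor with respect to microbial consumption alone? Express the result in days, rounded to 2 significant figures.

At steady state ΣF_in = ΣF_out.
ΣF_in = 9.6240 kg/d.
Microbial consumption flux = ΣF_in − (4.344) = 9.6240 − 4.344 = 5.280 kg/d.
τ = M / F = 158.9 / 5.280 = 30.09 d.

30 d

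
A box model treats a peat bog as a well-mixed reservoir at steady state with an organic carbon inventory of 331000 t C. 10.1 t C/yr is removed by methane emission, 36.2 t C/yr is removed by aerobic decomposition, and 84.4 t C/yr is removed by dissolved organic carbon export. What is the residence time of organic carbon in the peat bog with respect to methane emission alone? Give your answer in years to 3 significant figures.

32800 yr

Residence time with respect to a single sink: τ = M / F_sink.
τ = 331000 / 10.1 = 32770 yr.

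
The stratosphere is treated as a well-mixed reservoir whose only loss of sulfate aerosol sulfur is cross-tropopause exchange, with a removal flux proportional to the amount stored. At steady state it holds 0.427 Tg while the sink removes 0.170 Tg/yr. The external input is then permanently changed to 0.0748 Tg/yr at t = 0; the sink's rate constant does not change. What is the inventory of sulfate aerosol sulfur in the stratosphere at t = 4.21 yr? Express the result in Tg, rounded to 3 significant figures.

0.233 Tg

The sink rate constant is k = F₀/M₀ = 0.170/0.427 = 0.3981 yr⁻¹.
Solving dM/dt = F₁ − kM with M(0) = M₀ gives M(t) = F₁/k + (M₀ − F₁/k)·e^(−kt).
F₁/k = 0.0748/0.3981 = 0.18788 Tg; kt = 0.3981 × 4.21 = 1.676, e^(−kt) = 0.1871.
M(4.21) = 0.18788 + (0.427 − 0.18788) × 0.1871 = 0.18788 + 0.04474 = 0.23262 Tg.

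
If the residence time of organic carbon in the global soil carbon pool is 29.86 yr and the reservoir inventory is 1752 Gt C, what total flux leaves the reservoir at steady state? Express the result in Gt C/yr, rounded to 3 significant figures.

58.7 Gt C/yr

F = M / τ = 1752 / 29.86 = 58.67 Gt C/yr.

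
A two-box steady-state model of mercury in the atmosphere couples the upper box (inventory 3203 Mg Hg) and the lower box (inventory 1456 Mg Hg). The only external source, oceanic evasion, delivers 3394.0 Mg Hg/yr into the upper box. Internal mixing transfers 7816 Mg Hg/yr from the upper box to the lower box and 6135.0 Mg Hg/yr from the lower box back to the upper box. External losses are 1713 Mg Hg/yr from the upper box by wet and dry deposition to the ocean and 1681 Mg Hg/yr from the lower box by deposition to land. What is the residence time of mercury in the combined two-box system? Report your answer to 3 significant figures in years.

1.37 yr

Treat the two boxes together as one reservoir: the mixing fluxes between them are internal recycling, so τ = ΣM / Σ(external losses).
M_total = 3203 + 1456 = 4659.0 Mg Hg.
ΣF_external_out = 1713 + 1681 = 3394.0 Mg Hg/yr.
τ = M_total / ΣF_ext = 4659.0 / 3394.0 = 1.373 yr.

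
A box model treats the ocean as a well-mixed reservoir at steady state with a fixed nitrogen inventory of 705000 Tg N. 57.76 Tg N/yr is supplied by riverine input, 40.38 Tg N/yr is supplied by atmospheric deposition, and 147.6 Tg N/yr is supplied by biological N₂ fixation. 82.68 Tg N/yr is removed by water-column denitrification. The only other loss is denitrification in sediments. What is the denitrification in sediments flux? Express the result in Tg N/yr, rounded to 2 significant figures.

At steady state ΣF_in = ΣF_out.
ΣF_in = 57.76 + 40.38 + 147.6 = 245.74 Tg N/yr.
Denitrification in sediments flux = ΣF_in − (82.68) = 245.74 − 82.68 = 163.1 Tg N/yr.

160 Tg N/yr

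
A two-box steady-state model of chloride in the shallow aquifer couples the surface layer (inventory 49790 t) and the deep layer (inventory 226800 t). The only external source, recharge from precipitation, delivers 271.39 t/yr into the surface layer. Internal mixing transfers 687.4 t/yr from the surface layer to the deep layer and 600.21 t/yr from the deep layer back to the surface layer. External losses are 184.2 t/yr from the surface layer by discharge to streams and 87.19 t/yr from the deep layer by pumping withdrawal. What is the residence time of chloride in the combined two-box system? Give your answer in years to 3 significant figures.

Residence time in the combined system uses the total inventory and the total *external* removal — internal exchanges between the two boxes cancel.
M_total = 49790 + 226800 = 276590 t.
ΣF_external_out = 184.2 + 87.19 = 271.39 t/yr.
τ = M_total / ΣF_ext = 276590 / 271.39 = 1019 yr.

1020 yr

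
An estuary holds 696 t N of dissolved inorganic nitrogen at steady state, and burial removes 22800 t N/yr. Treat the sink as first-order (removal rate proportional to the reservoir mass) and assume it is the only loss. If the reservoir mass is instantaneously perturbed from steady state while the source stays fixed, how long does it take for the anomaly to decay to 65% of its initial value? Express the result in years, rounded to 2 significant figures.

0.013 yr

For a linear reservoir the anomaly decays as exp(−t/τ) with τ = M/F = 696/22800 = 0.03053 yr.
exp(−t/τ) = 0.65 ⇒ t = −τ ln(0.65) = 0.03053 × 0.4308 = 0.01315 yr.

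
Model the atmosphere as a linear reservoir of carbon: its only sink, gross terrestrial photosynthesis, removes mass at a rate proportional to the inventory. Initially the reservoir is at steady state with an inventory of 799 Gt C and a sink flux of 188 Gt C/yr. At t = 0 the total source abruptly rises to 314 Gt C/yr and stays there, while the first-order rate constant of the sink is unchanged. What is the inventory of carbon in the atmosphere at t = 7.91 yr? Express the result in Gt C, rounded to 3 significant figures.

The sink rate constant is k = F₀/M₀ = 188/799 = 0.2353 yr⁻¹.
Solving dM/dt = F₁ − kM with M(0) = M₀ gives M(t) = F₁/k + (M₀ − F₁/k)·e^(−kt).
F₁/k = 314/0.2353 = 1334.5 Gt C; kt = 0.2353 × 7.91 = 1.861, e^(−kt) = 0.1555.
M(7.91) = 1334.5 + (799 − 1334.5) × 0.1555 = 1334.5 − 83.26 = 1251.2 Gt C.

1250 Gt C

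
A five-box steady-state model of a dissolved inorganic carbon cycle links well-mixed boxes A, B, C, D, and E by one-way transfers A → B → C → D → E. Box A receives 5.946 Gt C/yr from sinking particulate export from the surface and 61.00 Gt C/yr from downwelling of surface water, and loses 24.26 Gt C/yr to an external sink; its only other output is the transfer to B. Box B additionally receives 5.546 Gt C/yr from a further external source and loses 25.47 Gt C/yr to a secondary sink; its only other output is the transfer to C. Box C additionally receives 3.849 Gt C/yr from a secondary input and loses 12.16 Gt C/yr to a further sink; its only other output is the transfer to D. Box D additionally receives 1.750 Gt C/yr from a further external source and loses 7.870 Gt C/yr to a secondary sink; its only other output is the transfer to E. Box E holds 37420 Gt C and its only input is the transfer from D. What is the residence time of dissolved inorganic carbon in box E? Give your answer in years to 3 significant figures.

Box A: F(A→B) = (5.946 + 61.00) − 24.26 = 42.686 Gt C/yr.
Box B: F(B→C) = (42.686 + 5.546) − 25.47 = 22.762 Gt C/yr.
Box C: F(C→D) = (22.762 + 3.849) − 12.16 = 14.451 Gt C/yr.
Box D: F(D→E) = (14.451 + 1.750) − 7.870 = 8.3310 Gt C/yr.
Box E throughput = its input = 8.3310 Gt C/yr; τ = 37420 / 8.3310 = 4492 yr.

4490 yr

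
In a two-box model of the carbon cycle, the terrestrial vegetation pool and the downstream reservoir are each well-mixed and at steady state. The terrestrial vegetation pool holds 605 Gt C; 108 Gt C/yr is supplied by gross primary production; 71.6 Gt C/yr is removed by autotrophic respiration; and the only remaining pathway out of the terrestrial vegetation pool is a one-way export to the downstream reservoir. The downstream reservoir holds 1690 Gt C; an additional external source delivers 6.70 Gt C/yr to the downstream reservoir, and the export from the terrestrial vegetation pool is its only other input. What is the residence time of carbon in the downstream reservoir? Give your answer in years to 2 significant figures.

Balance the terrestrial vegetation pool: ΣF_in = 108.00 Gt C/yr.
Export to the downstream reservoir = ΣF_in − (71.6) = 36.400 Gt C/yr.
Total input to the downstream reservoir = 36.400 + 6.70 = 43.100 Gt C/yr; at steady state this equals its total output.
τ = M / F = 1690 / 43.100 = 39.21 yr.

39 yr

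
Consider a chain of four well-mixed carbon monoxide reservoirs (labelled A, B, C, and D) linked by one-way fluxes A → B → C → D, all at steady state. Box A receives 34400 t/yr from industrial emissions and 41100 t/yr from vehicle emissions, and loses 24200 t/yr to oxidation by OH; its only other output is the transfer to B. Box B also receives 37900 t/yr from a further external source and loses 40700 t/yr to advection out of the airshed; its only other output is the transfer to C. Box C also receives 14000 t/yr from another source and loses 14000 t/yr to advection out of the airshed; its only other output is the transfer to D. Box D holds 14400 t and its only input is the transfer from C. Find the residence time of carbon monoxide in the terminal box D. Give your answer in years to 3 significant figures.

0.297 yr

Box A: F(A→B) = (34400 + 41100) − 24200 = 51300 t/yr.
Box B: F(B→C) = (51300 + 37900) − 40700 = 48500 t/yr.
Box C: F(C→D) = (48500 + 14000) − 14000 = 48500 t/yr.
Box D throughput = its input = 48500 t/yr; τ = 14400 / 48500 = 0.2969 yr.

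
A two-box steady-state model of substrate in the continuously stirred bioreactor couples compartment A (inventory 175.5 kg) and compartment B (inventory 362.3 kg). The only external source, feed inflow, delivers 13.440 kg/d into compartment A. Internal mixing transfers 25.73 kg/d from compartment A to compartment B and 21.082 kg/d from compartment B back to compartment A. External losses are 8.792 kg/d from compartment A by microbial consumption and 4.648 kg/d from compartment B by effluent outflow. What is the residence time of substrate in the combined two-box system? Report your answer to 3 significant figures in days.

40.0 d

For the system as a whole, the A↔B exchange is internal and contributes nothing to the throughput; only the external sinks remove mass.
M_total = 175.5 + 362.3 = 537.80 kg.
ΣF_external_out = 8.792 + 4.648 = 13.440 kg/d.
τ = M_total / ΣF_ext = 537.80 / 13.440 = 40.01 d.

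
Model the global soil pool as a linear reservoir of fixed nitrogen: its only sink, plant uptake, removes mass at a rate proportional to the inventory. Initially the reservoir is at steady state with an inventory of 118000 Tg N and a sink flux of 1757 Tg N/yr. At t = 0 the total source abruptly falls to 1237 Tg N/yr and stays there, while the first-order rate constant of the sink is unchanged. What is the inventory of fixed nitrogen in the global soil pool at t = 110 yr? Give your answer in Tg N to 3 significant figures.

The sink rate constant is k = F₀/M₀ = 1757/118000 = 0.01489 yr⁻¹.
Solving dM/dt = F₁ − kM with M(0) = M₀ gives M(t) = F₁/k + (M₀ − F₁/k)·e^(−kt).
F₁/k = 1237/0.01489 = 83077 Tg N; kt = 0.01489 × 110 = 1.638, e^(−kt) = 0.1944.
M(110) = 83077 + (118000 − 83077) × 0.1944 = 83077 + 6789 = 89866 Tg N.

89900 Tg N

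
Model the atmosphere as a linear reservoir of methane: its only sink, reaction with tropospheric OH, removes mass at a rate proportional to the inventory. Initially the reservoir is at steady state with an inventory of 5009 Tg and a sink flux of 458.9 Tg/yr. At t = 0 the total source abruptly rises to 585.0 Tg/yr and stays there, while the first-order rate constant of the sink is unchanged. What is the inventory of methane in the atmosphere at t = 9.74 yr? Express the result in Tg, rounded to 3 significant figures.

τ = M₀/F₀ = 5009/458.9 = 10.92 yr; rate constant k = 1/τ.
New steady state M_∞ = F₁/k = F₁·τ = 585.0 × 10.92 = 6385.4 Tg.
M(t) = M_∞ + (M₀ − M_∞)·e^(−t/τ); t/τ = 9.74/10.92 = 0.8923, so e^(−t/τ) = 0.4097.
M(t) = 6385.4 − 1376 × 0.4097 = 5821.5 Tg.

5820 Tg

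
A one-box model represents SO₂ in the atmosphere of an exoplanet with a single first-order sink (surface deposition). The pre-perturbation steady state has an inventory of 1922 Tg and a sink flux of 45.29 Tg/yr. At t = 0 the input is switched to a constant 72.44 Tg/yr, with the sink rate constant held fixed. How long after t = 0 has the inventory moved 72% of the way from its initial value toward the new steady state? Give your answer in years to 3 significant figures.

54.0 yr

τ = M₀/F₀ = 1922/45.29 = 42.44 yr.
The remaining gap fraction is e^(−t/τ); 72% covered ⇒ e^(−t/τ) = 0.280.
t = −τ ln(0.280) = 42.44 × 1.273 = 54.02 yr.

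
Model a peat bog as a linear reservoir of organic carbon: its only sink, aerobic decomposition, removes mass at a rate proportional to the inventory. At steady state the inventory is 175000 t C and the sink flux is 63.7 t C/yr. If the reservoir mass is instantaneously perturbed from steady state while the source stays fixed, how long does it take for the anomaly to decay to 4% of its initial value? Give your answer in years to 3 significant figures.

8840 yr

For a linear reservoir the anomaly decays as exp(−t/τ) with τ = M/F = 175000/63.7 = 2747 yr.
exp(−t/τ) = 0.04 ⇒ t = −τ ln(0.04) = 2747 × 3.219 = 8843 yr.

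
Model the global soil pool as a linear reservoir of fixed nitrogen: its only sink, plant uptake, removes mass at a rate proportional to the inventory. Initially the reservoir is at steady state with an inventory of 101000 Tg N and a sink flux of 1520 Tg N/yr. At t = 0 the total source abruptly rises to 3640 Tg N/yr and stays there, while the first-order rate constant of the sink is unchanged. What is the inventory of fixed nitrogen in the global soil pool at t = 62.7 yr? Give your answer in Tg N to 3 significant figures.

Residence time τ = M₀/F₀ = 66.45 yr. The eventual steady state is M_∞ = M₀·(F₁/F₀) = 101000 × 3640/1520 = 241870 Tg N.
The anomaly ΔM(t) = M(t) − M_∞ decays as ΔM₀·e^(−t/τ) with ΔM₀ = 101000 − 241870 = −140900 Tg N.
At t = 62.7 yr, e^(−t/τ) = e^(−0.9436) = 0.3892, so ΔM = −54830 Tg N and M = 241870 − 54830 = 187040 Tg N.

187000 Tg N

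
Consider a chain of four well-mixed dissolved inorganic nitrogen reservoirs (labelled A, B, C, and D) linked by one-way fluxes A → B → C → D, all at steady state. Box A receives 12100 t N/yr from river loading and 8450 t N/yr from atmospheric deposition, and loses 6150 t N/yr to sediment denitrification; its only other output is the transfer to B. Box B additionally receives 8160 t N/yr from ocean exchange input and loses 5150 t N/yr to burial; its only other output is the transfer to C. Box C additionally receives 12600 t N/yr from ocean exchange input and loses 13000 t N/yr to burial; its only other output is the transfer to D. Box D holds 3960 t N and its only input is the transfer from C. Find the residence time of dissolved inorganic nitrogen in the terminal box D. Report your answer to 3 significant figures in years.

Box A: F(A→B) = (12100 + 8450) − 6150 = 14400 t N/yr.
Box B: F(B→C) = (14400 + 8160) − 5150 = 17410 t N/yr.
Box C: F(C→D) = (17410 + 12600) − 13000 = 17010 t N/yr.
Box D throughput = its input = 17010 t N/yr; τ = 3960 / 17010 = 0.2328 yr.

0.233 yr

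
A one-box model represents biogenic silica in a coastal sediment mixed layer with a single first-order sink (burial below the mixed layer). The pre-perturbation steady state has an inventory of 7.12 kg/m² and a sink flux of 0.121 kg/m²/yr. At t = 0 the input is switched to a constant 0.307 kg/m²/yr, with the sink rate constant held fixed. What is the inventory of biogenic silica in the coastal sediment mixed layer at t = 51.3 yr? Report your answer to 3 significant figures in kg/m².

The sink rate constant is k = F₀/M₀ = 0.121/7.12 = 0.01699 yr⁻¹.
Solving dM/dt = F₁ − kM with M(0) = M₀ gives M(t) = F₁/k + (M₀ − F₁/k)·e^(−kt).
F₁/k = 0.307/0.01699 = 18.065 kg/m²; kt = 0.01699 × 51.3 = 0.8718, e^(−kt) = 0.4182.
M(51.3) = 18.065 + (7.12 − 18.065) × 0.4182 = 18.065 − 4.577 = 13.488 kg/m².

13.5 kg/m²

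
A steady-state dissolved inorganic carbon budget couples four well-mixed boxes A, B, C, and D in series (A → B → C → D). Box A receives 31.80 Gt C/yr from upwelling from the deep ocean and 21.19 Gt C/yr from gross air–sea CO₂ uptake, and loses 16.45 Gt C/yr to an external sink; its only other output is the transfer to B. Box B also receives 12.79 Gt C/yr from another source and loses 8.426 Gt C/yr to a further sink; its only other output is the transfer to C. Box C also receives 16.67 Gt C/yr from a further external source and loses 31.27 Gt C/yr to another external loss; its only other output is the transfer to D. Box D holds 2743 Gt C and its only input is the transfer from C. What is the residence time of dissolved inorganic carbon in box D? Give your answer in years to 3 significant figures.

Box A: F(A→B) = (31.80 + 21.19) − 16.45 = 36.540 Gt C/yr.
Box B: F(B→C) = (36.540 + 12.79) − 8.426 = 40.904 Gt C/yr.
Box C: F(C→D) = (40.904 + 16.67) − 31.27 = 26.304 Gt C/yr.
Box D throughput = its input = 26.304 Gt C/yr; τ = 2743 / 26.304 = 104.3 yr.

104 yr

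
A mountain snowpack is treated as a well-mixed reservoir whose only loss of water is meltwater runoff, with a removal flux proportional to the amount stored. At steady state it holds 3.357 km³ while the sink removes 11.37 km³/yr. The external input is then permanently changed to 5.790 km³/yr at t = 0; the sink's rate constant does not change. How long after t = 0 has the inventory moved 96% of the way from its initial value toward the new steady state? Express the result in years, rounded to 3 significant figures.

τ = M₀/F₀ = 3.357/11.37 = 0.2953 yr.
The remaining gap fraction is e^(−t/τ); 96% covered ⇒ e^(−t/τ) = 0.0400.
t = −τ ln(0.0400) = 0.2953 × 3.219 = 0.9504 yr.

0.950 yr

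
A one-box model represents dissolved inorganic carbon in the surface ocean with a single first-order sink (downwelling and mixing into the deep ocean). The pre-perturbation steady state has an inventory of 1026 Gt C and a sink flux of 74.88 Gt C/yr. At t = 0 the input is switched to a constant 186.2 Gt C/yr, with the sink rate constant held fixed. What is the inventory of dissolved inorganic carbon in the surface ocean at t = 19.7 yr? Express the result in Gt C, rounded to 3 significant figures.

Residence time τ = M₀/F₀ = 13.70 yr. The eventual steady state is M_∞ = M₀·(F₁/F₀) = 1026 × 186.2/74.88 = 2551.3 Gt C.
The anomaly ΔM(t) = M(t) − M_∞ decays as ΔM₀·e^(−t/τ) with ΔM₀ = 1026 − 2551.3 = −1525 Gt C.
At t = 19.7 yr, e^(−t/τ) = e^(−1.438) = 0.2375, so ΔM = −362.2 Gt C and M = 2551.3 − 362.2 = 2189.1 Gt C.

2190 Gt C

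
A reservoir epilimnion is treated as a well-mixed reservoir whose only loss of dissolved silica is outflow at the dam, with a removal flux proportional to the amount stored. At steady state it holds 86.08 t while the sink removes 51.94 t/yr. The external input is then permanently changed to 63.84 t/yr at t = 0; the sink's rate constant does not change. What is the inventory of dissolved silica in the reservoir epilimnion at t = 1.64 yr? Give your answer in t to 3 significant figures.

98.5 t

Residence time τ = M₀/F₀ = 1.657 yr. The eventual steady state is M_∞ = M₀·(F₁/F₀) = 86.08 × 63.84/51.94 = 105.80 t.
The anomaly ΔM(t) = M(t) − M_∞ decays as ΔM₀·e^(−t/τ) with ΔM₀ = 86.08 − 105.80 = −19.72 t.
At t = 1.64 yr, e^(−t/τ) = e^(−0.9896) = 0.3717, so ΔM = −7.331 t and M = 105.80 − 7.331 = 98.470 t.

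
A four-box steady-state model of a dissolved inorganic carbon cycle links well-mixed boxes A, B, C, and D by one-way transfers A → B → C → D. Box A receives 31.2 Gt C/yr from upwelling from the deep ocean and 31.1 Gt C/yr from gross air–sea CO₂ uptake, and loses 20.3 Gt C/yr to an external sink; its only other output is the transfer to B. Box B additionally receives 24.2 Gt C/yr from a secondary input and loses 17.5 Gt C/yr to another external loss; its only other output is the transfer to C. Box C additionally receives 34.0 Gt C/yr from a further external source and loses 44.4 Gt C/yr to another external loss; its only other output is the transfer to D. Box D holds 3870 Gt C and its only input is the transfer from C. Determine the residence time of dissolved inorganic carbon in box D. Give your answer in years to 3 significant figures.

Box A: F(A→B) = (31.2 + 31.1) − 20.3 = 42.000 Gt C/yr.
Box B: F(B→C) = (42.000 + 24.2) − 17.5 = 48.700 Gt C/yr.
Box C: F(C→D) = (48.700 + 34.0) − 44.4 = 38.300 Gt C/yr.
Box D throughput = its input = 38.300 Gt C/yr; τ = 3870 / 38.300 = 101.0 yr.

101 yr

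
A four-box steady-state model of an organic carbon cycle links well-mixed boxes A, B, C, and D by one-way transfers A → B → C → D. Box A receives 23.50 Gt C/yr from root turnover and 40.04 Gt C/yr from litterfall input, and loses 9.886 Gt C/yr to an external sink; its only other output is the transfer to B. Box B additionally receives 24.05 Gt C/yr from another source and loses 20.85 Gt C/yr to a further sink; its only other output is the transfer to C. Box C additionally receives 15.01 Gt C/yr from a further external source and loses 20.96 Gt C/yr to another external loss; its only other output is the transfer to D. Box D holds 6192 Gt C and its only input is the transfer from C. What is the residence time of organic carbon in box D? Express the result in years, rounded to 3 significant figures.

122 yr

Box A: F(A→B) = (23.50 + 40.04) − 9.886 = 53.654 Gt C/yr.
Box B: F(B→C) = (53.654 + 24.05) − 20.85 = 56.854 Gt C/yr.
Box C: F(C→D) = (56.854 + 15.01) − 20.96 = 50.904 Gt C/yr.
Box D throughput = its input = 50.904 Gt C/yr; τ = 6192 / 50.904 = 121.6 yr.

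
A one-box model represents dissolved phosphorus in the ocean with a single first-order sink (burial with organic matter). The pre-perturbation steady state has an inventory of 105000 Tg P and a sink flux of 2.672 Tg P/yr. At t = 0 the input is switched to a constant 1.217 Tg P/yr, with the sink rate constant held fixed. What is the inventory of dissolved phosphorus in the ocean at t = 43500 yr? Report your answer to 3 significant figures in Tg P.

The sink rate constant is k = F₀/M₀ = 2.672/105000 = 2.545×10^-5 yr⁻¹.
Solving dM/dt = F₁ − kM with M(0) = M₀ gives M(t) = F₁/k + (M₀ − F₁/k)·e^(−kt).
F₁/k = 1.217/2.545×10^-5 = 47824 Tg P; kt = 2.545×10^-5 × 43500 = 1.107, e^(−kt) = 0.3306.
M(43500) = 47824 + (105000 − 47824) × 0.3306 = 47824 + 18900 = 66724 Tg P.

66700 Tg P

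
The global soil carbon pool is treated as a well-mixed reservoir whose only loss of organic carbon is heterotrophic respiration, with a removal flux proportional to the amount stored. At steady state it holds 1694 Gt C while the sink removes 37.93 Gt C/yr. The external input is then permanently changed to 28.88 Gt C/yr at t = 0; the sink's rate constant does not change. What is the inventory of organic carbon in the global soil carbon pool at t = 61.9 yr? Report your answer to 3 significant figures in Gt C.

1390 Gt C

The sink rate constant is k = F₀/M₀ = 37.93/1694 = 0.02239 yr⁻¹.
Solving dM/dt = F₁ − kM with M(0) = M₀ gives M(t) = F₁/k + (M₀ − F₁/k)·e^(−kt).
F₁/k = 28.88/0.02239 = 1289.8 Gt C; kt = 0.02239 × 61.9 = 1.386, e^(−kt) = 0.2501.
M(61.9) = 1289.8 + (1694 − 1289.8) × 0.2501 = 1289.8 + 101.1 = 1390.9 Gt C.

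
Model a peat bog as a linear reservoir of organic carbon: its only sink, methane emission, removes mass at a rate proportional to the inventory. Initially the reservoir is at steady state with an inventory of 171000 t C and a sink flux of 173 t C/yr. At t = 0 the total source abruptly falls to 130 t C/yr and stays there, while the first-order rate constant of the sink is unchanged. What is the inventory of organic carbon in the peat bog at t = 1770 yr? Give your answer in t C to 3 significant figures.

Residence time τ = M₀/F₀ = 988.4 yr. The eventual steady state is M_∞ = M₀·(F₁/F₀) = 171000 × 130/173 = 128500 t C.
The anomaly ΔM(t) = M(t) − M_∞ decays as ΔM₀·e^(−t/τ) with ΔM₀ = 171000 − 128500 = 42500 t C.
At t = 1770 yr, e^(−t/τ) = e^(−1.791) = 0.1668, so ΔM = 7091 t C and M = 128500 + 7091 = 135590 t C.

136000 t C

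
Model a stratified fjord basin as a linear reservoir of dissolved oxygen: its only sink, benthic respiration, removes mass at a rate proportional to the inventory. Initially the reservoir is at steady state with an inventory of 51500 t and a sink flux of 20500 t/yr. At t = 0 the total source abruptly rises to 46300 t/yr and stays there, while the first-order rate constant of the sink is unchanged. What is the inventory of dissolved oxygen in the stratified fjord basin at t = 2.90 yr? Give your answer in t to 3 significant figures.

τ = M₀/F₀ = 51500/20500 = 2.512 yr; rate constant k = 1/τ.
New steady state M_∞ = F₁/k = F₁·τ = 46300 × 2.512 = 116310 t.
M(t) = M_∞ + (M₀ − M_∞)·e^(−t/τ); t/τ = 2.90/2.512 = 1.154, so e^(−t/τ) = 0.3153.
M(t) = 116310 − 64810 × 0.3153 = 95881 t.

95900 t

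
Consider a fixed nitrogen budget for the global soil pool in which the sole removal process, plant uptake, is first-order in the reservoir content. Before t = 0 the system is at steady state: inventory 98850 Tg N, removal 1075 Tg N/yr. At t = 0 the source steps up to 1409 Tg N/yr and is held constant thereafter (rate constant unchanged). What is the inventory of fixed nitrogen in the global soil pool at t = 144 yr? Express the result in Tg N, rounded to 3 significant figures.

123000 Tg N

τ = M₀/F₀ = 98850/1075 = 91.95 yr; rate constant k = 1/τ.
New steady state M_∞ = F₁/k = F₁·τ = 1409 × 91.95 = 129560 Tg N.
M(t) = M_∞ + (M₀ − M_∞)·e^(−t/τ); t/τ = 144/91.95 = 1.566, so e^(−t/τ) = 0.2089.
M(t) = 129560 − 30710 × 0.2089 = 123150 Tg N.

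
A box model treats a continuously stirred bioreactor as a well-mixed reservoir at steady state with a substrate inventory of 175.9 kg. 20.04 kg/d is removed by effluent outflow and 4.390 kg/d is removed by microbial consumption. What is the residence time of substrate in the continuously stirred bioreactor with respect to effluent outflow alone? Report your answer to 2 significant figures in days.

Residence time with respect to a single sink: τ = M / F_sink.
τ = 175.9 / 20.04 = 8.777 d.

8.8 d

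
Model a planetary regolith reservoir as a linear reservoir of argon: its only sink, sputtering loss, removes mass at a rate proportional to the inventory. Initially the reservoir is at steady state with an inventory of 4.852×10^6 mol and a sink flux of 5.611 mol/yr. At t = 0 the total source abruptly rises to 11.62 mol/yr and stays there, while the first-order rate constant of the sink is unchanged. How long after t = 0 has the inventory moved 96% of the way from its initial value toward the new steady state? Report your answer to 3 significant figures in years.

2.78×10^6 yr

τ = M₀/F₀ = 4.852×10^6/5.611 = 864700 yr.
The remaining gap fraction is e^(−t/τ); 96% covered ⇒ e^(−t/τ) = 0.0400.
t = −τ ln(0.0400) = 864700 × 3.219 = 2.783×10^6 yr.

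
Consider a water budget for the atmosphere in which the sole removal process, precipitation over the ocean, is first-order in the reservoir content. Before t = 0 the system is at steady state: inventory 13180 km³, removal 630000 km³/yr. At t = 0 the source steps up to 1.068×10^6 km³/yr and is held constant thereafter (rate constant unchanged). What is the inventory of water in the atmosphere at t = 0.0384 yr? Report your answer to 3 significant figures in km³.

τ = M₀/F₀ = 13180/630000 = 0.02092 yr; rate constant k = 1/τ.
New steady state M_∞ = F₁/k = F₁·τ = 1.068×10^6 × 0.02092 = 22343 km³.
M(t) = M_∞ + (M₀ − M_∞)·e^(−t/τ); t/τ = 0.0384/0.02092 = 1.836, so e^(−t/τ) = 0.1595.
M(t) = 22343 − 9163 × 0.1595 = 20881 km³.

20900 km³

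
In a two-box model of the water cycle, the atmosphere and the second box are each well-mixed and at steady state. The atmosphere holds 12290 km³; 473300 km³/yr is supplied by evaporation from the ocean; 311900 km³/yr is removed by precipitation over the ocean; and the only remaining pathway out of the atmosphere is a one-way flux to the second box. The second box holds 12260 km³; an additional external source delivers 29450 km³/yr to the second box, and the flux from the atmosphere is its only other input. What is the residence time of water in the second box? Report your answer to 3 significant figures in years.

Balance the atmosphere: ΣF_in = 473300 km³/yr.
Flux to the second box = ΣF_in − (311900) = 161400 km³/yr.
Total input to the second box = 161400 + 29450 = 190850 km³/yr; at steady state this equals its total output.
τ = M / F = 12260 / 190850 = 0.06424 yr.

0.0642 yr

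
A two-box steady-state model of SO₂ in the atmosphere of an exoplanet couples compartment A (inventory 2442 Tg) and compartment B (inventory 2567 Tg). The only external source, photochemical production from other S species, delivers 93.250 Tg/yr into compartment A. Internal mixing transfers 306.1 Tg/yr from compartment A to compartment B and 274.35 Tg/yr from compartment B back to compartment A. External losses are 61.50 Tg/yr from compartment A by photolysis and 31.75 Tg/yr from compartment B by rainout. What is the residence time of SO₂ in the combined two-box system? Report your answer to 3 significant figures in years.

53.7 yr

Residence time in the combined system uses the total inventory and the total *external* removal — internal exchanges between the two boxes cancel.
M_total = 2442 + 2567 = 5009.0 Tg.
ΣF_external_out = 61.50 + 31.75 = 93.250 Tg/yr.
τ = M_total / ΣF_ext = 5009.0 / 93.250 = 53.72 yr.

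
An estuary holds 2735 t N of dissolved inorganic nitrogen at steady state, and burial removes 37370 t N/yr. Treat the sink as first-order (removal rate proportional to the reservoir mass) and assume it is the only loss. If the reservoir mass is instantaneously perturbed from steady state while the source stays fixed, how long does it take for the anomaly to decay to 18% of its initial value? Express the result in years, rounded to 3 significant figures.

For a linear reservoir the anomaly decays as exp(−t/τ) with τ = M/F = 2735/37370 = 0.07319 yr.
exp(−t/τ) = 0.18 ⇒ t = −τ ln(0.18) = 0.07319 × 1.715 = 0.1255 yr.

0.126 yr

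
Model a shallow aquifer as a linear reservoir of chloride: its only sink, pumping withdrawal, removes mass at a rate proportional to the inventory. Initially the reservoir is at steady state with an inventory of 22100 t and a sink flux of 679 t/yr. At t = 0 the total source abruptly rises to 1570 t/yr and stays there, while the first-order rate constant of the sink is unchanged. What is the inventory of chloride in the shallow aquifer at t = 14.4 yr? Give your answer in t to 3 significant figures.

32500 t

The sink rate constant is k = F₀/M₀ = 679/22100 = 0.03072 yr⁻¹.
Solving dM/dt = F₁ − kM with M(0) = M₀ gives M(t) = F₁/k + (M₀ − F₁/k)·e^(−kt).
F₁/k = 1570/0.03072 = 51100 t; kt = 0.03072 × 14.4 = 0.4424, e^(−kt) = 0.6425.
M(14.4) = 51100 + (22100 − 51100) × 0.6425 = 51100 − 18630 = 32468 t.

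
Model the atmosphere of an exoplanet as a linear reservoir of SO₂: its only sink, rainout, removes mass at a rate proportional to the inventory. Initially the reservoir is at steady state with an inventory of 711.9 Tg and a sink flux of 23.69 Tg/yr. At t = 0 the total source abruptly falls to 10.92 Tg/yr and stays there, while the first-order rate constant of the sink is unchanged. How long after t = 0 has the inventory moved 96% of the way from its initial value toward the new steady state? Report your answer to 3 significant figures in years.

96.7 yr

τ = M₀/F₀ = 711.9/23.69 = 30.05 yr.
The remaining gap fraction is e^(−t/τ); 96% covered ⇒ e^(−t/τ) = 0.0400.
t = −τ ln(0.0400) = 30.05 × 3.219 = 96.73 yr.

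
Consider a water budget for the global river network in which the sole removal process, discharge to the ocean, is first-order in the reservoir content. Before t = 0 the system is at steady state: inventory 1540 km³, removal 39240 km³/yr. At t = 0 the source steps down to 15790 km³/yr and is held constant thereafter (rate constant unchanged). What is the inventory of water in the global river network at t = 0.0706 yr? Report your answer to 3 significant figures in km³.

Residence time τ = M₀/F₀ = 0.03925 yr. The eventual steady state is M_∞ = M₀·(F₁/F₀) = 1540 × 15790/39240 = 619.69 km³.
The anomaly ΔM(t) = M(t) − M_∞ decays as ΔM₀·e^(−t/τ) with ΔM₀ = 1540 − 619.69 = 920.3 km³.
At t = 0.0706 yr, e^(−t/τ) = e^(−1.799) = 0.1655, so ΔM = 152.3 km³ and M = 619.69 + 152.3 = 771.98 km³.

772 km³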